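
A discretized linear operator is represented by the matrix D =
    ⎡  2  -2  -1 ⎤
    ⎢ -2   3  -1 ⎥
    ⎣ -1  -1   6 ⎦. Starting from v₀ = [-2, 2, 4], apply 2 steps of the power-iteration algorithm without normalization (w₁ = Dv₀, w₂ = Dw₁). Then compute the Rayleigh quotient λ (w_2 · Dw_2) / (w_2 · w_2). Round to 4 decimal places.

6.0586

w1 = Dv₀ = (2·(-2) + (-2)·2 + (-1)·4; (-2)·(-2) + 3·2 + (-1)·4; (-1)·(-2) + (-1)·2 + 6·4) = (-12, 6, 24)
w2 = Dw1 = (2·(-12) + (-2)·6 + (-1)·24; (-2)·(-12) + 3·6 + (-1)·24; (-1)·(-12) + (-1)·6 + 6·24) = (-60, 18, 150)
Dw2 = (-306, 24, 942)
w2·Dw2 = (-60)·(-306) + 18·24 + 150·942 = 160092; w2·w2 = (-60)·(-60) + 18·18 + 150·150 = 26424
λ ≈ 160092/26424 = 6.0586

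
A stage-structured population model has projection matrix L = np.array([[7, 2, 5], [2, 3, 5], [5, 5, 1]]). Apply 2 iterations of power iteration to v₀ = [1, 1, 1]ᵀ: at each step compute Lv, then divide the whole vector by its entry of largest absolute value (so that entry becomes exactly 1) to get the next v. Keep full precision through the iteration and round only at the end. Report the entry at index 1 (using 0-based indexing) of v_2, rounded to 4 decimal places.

0.6532

Lv0 = (14.00000, 10.00000, 11.00000); divide by 14.00000 → v1 = (1.00000, 0.71429, 0.78571)
Lv1 = (12.35714, 8.07143, 9.35714); divide by 12.35714 → v2 = (1.00000, 0.65318, 0.75723)
Requested entry of v2: 113/173 = 0.6532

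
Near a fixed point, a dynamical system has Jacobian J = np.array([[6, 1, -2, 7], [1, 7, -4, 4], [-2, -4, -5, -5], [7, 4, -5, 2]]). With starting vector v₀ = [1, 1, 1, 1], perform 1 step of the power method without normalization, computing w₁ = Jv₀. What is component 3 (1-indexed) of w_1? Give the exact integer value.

-16

w1 = Jv₀ = (12, 8, -16, 8)
The requested component of w1 is -16.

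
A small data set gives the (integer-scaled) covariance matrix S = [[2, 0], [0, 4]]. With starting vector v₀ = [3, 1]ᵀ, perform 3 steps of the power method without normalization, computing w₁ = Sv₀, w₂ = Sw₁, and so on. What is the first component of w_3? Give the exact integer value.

w1 = Sv₀ = (6, 4)
w2 = Sw1 = (12, 16)
w3 = Sw2 = (24, 64)
The requested component of w3 is 24.

24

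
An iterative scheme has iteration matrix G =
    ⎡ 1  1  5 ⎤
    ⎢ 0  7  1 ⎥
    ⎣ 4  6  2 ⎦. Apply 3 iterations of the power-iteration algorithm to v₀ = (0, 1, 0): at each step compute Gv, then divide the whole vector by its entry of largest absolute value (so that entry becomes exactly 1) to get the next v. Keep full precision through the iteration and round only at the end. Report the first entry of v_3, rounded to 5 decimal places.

0.64047

Gv0 = (1.000000, 7.000000, 6.000000); divide by 7.000000 → v1 = (0.142857, 1.000000, 0.857143)
Gv1 = (5.428571, 7.857143, 8.285714); divide by 8.285714 → v2 = (0.655172, 0.948276, 1.000000)
Gv2 = (6.603448, 7.637931, 10.310345); divide by 10.310345 → v3 = (0.640468, 0.740803, 1.000000)
Requested entry of v3: 383/598 = 0.64047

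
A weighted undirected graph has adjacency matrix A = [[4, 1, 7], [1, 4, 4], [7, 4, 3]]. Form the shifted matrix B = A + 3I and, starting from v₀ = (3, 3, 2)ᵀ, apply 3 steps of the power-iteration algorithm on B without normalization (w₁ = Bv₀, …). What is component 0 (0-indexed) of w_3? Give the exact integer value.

9381

B = A + 3I has rows (7, 1, 7); (1, 7, 4); (7, 4, 6)
w1 = Bv₀ = (38, 32, 45)
w2 = Bw1 = (613, 442, 664)
w3 = Bw2 = (9381, 6363, 10043)
Requested component of w3: 9381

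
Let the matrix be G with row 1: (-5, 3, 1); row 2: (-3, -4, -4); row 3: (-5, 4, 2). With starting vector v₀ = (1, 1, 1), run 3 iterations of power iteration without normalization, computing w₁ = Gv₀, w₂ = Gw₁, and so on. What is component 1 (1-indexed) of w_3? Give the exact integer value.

227

w1 = Gv₀ = ((-5)·1 + 3·1 + 1·1; (-3)·1 + (-4)·1 + (-4)·1; (-5)·1 + 4·1 + 2·1) = (-1, -11, 1)
w2 = Gw1 = ((-5)·(-1) + 3·(-11) + 1·1; (-3)·(-1) + (-4)·(-11) + (-4)·1; (-5)·(-1) + 4·(-11) + 2·1) = (-27, 43, -37)
w3 = Gw2 = (227, 57, 233)
The requested component of w3 is 227.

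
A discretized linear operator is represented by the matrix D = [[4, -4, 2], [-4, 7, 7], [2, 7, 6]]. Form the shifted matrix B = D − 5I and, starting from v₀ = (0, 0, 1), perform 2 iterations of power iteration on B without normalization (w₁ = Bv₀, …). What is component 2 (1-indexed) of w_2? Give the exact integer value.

B = D − 5I has rows (-1, -4, 2); (-4, 2, 7); (2, 7, 1)
w1 = Bv₀ = ((-1)·0 + (-4)·0 + 2·1; (-4)·0 + 2·0 + 7·1; 2·0 + 7·0 + 1·1) = (2, 7, 1)
w2 = Bw1 = ((-1)·2 + (-4)·7 + 2·1; (-4)·2 + 2·7 + 7·1; 2·2 + 7·7 + 1·1) = (-28, 13, 54)
Requested component of w2: 13

13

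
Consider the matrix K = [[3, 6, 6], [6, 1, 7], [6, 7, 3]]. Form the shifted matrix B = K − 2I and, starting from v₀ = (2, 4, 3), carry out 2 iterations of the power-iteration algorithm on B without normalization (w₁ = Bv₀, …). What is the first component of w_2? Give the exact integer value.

B = K − 2I has rows (1, 6, 6); (6, -1, 7); (6, 7, 1)
w1 = Bv₀ = (1·2 + 6·4 + 6·3; 6·2 + (-1)·4 + 7·3; 6·2 + 7·4 + 1·3) = (44, 29, 43)
w2 = Bw1 = (1·44 + 6·29 + 6·43; 6·44 + (-1)·29 + 7·43; 6·44 + 7·29 + 1·43) = (476, 536, 510)
Requested component of w2: 476

476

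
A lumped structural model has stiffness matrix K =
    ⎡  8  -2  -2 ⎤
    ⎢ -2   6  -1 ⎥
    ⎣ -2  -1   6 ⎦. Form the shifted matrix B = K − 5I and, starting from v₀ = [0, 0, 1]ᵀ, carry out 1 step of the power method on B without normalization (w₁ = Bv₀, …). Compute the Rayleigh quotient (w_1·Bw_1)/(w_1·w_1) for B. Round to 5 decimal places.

B = K − 5I has rows (3, -2, -2); (-2, 1, -1); (-2, -1, 1)
w1 = Bv₀ = (3·0 + (-2)·0 + (-2)·1; (-2)·0 + 1·0 + (-1)·1; (-2)·0 + (-1)·0 + 1·1) = (-2, -1, 1)
Bw1 = (-6, 2, 6)
w1·Bw1 = 16; w1·w1 = 6; μ ≈ 16/6 = 2.66667

μ ≈ 2.66667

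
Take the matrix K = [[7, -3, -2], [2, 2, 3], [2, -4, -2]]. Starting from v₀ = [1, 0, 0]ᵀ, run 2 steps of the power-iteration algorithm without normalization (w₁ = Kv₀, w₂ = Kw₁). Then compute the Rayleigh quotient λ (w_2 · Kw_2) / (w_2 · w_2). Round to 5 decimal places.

λ ≈ 5.14374

w1 = Kv₀ = (7·1 + (-3)·0 + (-2)·0; 2·1 + 2·0 + 3·0; 2·1 + (-4)·0 + (-2)·0) = (7, 2, 2)
w2 = Kw1 = (7·7 + (-3)·2 + (-2)·2; 2·7 + 2·2 + 3·2; 2·7 + (-4)·2 + (-2)·2) = (39, 24, 2)
Kw2 = (197, 132, -22)
w2·Kw2 = 39·197 + 24·132 + 2·(-22) = 10807; w2·w2 = 39·39 + 24·24 + 2·2 = 2101
λ ≈ 10807/2101 = 5.14374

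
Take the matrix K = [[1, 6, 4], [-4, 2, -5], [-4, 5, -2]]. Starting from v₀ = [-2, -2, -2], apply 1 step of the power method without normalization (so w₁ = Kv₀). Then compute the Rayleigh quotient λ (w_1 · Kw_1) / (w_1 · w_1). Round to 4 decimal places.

w1 = Kv₀ = (1·(-2) + 6·(-2) + 4·(-2); (-4)·(-2) + 2·(-2) + (-5)·(-2); (-4)·(-2) + 5·(-2) + (-2)·(-2)) = (-22, 14, 2)
Kw1 = (70, 106, 154)
w1·Kw1 = (-22)·70 + 14·106 + 2·154 = 252; w1·w1 = (-22)·(-22) + 14·14 + 2·2 = 684
λ ≈ 252/684 = 0.3684

0.3684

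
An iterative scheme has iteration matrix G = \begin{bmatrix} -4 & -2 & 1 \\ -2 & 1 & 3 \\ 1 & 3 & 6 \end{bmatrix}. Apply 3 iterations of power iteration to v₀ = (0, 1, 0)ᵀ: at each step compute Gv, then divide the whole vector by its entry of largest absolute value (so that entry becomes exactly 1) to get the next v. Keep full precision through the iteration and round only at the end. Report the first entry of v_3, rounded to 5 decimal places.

-0.27273

Gv0 = (-2.000000, 1.000000, 3.000000); divide by 3.000000 → v1 = (-0.666667, 0.333333, 1.000000)
Gv1 = (3.000000, 4.666667, 6.333333); divide by 6.333333 → v2 = (0.473684, 0.736842, 1.000000)
Gv2 = (-2.368421, 2.789474, 8.684211); divide by 8.684211 → v3 = (-0.272727, 0.321212, 1.000000)
Requested entry of v3: -45/165 = -0.27273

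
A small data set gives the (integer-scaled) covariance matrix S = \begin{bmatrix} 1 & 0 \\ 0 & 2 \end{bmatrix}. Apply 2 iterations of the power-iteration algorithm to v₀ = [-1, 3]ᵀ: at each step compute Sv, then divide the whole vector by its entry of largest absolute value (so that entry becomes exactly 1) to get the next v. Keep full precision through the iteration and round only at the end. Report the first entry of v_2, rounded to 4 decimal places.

-0.0833

Sv0 = (-1.00000, 6.00000); divide by 6.00000 → v1 = (-0.16667, 1.00000)
Sv1 = (-0.16667, 2.00000); divide by 2.00000 → v2 = (-0.08333, 1.00000)
Requested entry of v2: -1/12 = -0.0833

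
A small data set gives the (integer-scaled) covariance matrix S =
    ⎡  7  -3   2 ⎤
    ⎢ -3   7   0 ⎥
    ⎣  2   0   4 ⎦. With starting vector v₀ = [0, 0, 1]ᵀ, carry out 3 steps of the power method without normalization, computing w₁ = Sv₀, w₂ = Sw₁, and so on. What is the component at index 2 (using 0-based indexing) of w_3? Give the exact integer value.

124

w1 = Sv₀ = (2, 0, 4)
w2 = Sw1 = (22, -6, 20)
w3 = Sw2 = (212, -108, 124)
The requested component of w3 is 124.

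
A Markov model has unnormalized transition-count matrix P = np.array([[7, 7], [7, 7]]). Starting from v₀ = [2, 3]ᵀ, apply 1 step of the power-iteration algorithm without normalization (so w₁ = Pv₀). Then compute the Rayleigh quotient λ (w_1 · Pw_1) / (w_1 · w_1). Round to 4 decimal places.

w1 = Pv₀ = (35, 35)
Pw1 = (490, 490)
w1·Pw1 = 35·490 + 35·490 = 34300; w1·w1 = 35·35 + 35·35 = 2450
λ ≈ 34300/2450 = 14.0000

λ ≈ 14.0000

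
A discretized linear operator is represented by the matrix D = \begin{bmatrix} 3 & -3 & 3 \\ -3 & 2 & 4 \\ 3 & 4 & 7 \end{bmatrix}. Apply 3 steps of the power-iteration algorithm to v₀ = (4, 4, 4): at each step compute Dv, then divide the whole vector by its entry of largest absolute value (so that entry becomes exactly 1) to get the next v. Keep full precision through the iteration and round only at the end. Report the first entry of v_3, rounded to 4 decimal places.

Dv0 = (12.00000, 12.00000, 56.00000); divide by 56.00000 → v1 = (0.21429, 0.21429, 1.00000)
Dv1 = (3.00000, 3.78571, 8.50000); divide by 8.50000 → v2 = (0.35294, 0.44538, 1.00000)
Dv2 = (2.72269, 3.83193, 9.84034); divide by 9.84034 → v3 = (0.27669, 0.38941, 1.00000)
Requested entry of v3: 1296/4684 = 0.2767

0.2767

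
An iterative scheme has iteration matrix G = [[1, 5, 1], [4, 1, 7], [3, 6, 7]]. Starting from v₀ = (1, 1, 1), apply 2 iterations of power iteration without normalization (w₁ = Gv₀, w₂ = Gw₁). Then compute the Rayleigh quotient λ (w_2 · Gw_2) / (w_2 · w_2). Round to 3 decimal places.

w1 = Gv₀ = (7, 12, 16)
w2 = Gw1 = (83, 152, 205)
Gw2 = (1048, 1919, 2596)
w2·Gw2 = 83·1048 + 152·1919 + 205·2596 = 910852; w2·w2 = 83·83 + 152·152 + 205·205 = 72018
λ ≈ 910852/72018 = 12.648

12.648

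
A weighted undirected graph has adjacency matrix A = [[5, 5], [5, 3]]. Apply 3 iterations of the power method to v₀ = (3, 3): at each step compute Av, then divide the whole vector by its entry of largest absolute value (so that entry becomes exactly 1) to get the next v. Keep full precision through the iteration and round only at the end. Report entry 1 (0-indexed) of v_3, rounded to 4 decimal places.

0.8195

Av0 = (30.00000, 24.00000); divide by 30.00000 → v1 = (1.00000, 0.80000)
Av1 = (9.00000, 7.40000); divide by 9.00000 → v2 = (1.00000, 0.82222)
Av2 = (9.11111, 7.46667); divide by 9.11111 → v3 = (1.00000, 0.81951)
Requested entry of v3: 2016/2460 = 0.8195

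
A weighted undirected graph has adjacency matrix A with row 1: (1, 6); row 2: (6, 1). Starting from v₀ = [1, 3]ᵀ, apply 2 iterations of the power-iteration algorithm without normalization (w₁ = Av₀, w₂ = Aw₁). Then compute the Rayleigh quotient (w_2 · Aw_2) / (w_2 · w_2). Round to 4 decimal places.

λ ≈ 6.2668

w1 = Av₀ = (1·1 + 6·3; 6·1 + 1·3) = (19, 9)
w2 = Aw1 = (1·19 + 6·9; 6·19 + 1·9) = (73, 123)
Aw2 = (811, 561)
w2·Aw2 = 73·811 + 123·561 = 128206; w2·w2 = 73·73 + 123·123 = 20458
λ ≈ 128206/20458 = 6.2668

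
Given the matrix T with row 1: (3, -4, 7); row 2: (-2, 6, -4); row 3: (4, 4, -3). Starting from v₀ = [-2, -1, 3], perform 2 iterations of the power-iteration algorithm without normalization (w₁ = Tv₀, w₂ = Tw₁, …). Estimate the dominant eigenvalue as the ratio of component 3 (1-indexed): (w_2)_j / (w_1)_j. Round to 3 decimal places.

w1 = Tv₀ = (3·(-2) + (-4)·(-1) + 7·3; (-2)·(-2) + 6·(-1) + (-4)·3; 4·(-2) + 4·(-1) + (-3)·3) = (19, -14, -21)
w2 = Tw1 = (3·19 + (-4)·(-14) + 7·(-21); (-2)·19 + 6·(-14) + (-4)·(-21); 4·19 + 4·(-14) + (-3)·(-21)) = (-34, -38, 83)
Ratio at component: 83 / -21 = -3.952

-3.952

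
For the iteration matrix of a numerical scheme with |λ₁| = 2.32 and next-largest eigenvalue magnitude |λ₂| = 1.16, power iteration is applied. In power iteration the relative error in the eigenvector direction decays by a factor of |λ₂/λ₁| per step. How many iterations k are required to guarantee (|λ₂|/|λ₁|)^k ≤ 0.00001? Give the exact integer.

17

|λ₂/λ₁| = 1.16/2.32 = 0.50000
Need k ≥ ln(0.00001) / ln(0.50000) = -11.5129 / -0.6931 ≈ 16.610
Smallest integer k satisfying the bound: 17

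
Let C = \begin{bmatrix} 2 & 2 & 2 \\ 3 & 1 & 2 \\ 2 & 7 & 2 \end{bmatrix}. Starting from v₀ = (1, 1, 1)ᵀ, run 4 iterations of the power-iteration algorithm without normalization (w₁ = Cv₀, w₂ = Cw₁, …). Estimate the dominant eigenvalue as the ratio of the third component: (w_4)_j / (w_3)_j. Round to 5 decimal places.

w1 = Cv₀ = (2·1 + 2·1 + 2·1; 3·1 + 1·1 + 2·1; 2·1 + 7·1 + 2·1) = (6, 6, 11)
w2 = Cw1 = (2·6 + 2·6 + 2·11; 3·6 + 1·6 + 2·11; 2·6 + 7·6 + 2·11) = (46, 46, 76)
w3 = Cw2 = (336, 336, 566)
w4 = Cw3 = (2476, 2476, 4156)
Ratio at component: 4156 / 566 = 7.34276

7.34276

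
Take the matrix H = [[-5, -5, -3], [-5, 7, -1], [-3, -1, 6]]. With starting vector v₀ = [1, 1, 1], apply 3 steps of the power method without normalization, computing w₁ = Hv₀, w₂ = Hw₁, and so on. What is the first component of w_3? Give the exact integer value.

w1 = Hv₀ = (-13, 1, 2)
w2 = Hw1 = (54, 70, 50)
w3 = Hw2 = (-770, 170, 68)
The requested component of w3 is -770.

-770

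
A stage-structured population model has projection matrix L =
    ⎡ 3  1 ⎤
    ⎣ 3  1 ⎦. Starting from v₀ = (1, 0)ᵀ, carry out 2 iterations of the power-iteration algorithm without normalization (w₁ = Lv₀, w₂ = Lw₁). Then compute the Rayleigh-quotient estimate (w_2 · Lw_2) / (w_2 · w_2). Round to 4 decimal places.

4.0000

w1 = Lv₀ = (3, 3)
w2 = Lw1 = (12, 12)
Lw2 = (48, 48)
w2·Lw2 = 12·48 + 12·48 = 1152; w2·w2 = 12·12 + 12·12 = 288
λ ≈ 1152/288 = 4.0000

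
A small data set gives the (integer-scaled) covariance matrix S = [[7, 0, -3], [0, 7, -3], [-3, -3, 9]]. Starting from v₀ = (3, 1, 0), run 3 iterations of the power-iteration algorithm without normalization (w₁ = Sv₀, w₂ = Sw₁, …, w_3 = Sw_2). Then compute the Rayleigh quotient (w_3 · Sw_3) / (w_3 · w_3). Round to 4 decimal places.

w1 = Sv₀ = (7·3 + 0·1 + (-3)·0; 0·3 + 7·1 + (-3)·0; (-3)·3 + (-3)·1 + 9·0) = (21, 7, -12)
w2 = Sw1 = (7·21 + 0·7 + (-3)·(-12); 0·21 + 7·7 + (-3)·(-12); (-3)·21 + (-3)·7 + 9·(-12)) = (183, 85, -192)
w3 = Sw2 = (1857, 1171, -2532)
Sw3 = (20595, 15793, -31872)
w3·Sw3 = 1857·20595 + 1171·15793 + (-2532)·(-31872) = 137438422; w3·w3 = 1857·1857 + 1171·1171 + (-2532)·(-2532) = 11230714
λ ≈ 137438422/11230714 = 12.2377

λ ≈ 12.2377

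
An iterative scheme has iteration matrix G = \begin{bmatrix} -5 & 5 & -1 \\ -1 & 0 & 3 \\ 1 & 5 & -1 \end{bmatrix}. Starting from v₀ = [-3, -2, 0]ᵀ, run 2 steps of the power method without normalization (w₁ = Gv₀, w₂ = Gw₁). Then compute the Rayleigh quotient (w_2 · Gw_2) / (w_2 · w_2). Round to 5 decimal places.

w1 = Gv₀ = (5, 3, -13)
w2 = Gw1 = (3, -44, 33)
Gw2 = (-268, 96, -250)
w2·Gw2 = 3·(-268) + (-44)·96 + 33·(-250) = -13278; w2·w2 = 3·3 + (-44)·(-44) + 33·33 = 3034
λ ≈ -13278/3034 = -4.37640

-4.37640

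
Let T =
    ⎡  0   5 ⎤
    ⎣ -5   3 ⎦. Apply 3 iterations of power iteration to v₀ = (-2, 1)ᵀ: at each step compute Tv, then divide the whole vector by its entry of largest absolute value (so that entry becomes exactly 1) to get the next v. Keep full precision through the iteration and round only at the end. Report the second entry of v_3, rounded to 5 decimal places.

1.00000

Tv0 = (5.000000, 13.000000); divide by 13.000000 → v1 = (0.384615, 1.000000)
Tv1 = (5.000000, 1.076923); divide by 5.000000 → v2 = (1.000000, 0.215385)
Tv2 = (1.076923, -4.353846); divide by -4.353846 → v3 = (-0.247350, 1.000000)
Requested entry of v3: -283/-283 = 1.00000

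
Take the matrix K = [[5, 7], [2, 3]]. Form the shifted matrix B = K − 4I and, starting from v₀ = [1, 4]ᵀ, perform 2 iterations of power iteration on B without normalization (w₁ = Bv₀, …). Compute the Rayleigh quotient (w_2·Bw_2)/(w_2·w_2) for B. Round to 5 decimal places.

B = K − 4I has rows (1, 7); (2, -1)
w1 = Bv₀ = (1·1 + 7·4; 2·1 + (-1)·4) = (29, -2)
w2 = Bw1 = (1·29 + 7·(-2); 2·29 + (-1)·(-2)) = (15, 60)
Bw2 = (435, -30)
w2·Bw2 = 4725; w2·w2 = 3825; μ ≈ 4725/3825 = 1.23529

μ ≈ 1.23529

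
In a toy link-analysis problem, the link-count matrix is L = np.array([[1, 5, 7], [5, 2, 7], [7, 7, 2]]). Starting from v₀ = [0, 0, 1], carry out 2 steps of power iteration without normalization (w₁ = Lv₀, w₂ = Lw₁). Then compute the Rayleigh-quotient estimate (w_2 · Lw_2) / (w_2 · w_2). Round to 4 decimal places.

13.5413

w1 = Lv₀ = (1·0 + 5·0 + 7·1; 5·0 + 2·0 + 7·1; 7·0 + 7·0 + 2·1) = (7, 7, 2)
w2 = Lw1 = (1·7 + 5·7 + 7·2; 5·7 + 2·7 + 7·2; 7·7 + 7·7 + 2·2) = (56, 63, 102)
Lw2 = (1085, 1120, 1037)
w2·Lw2 = 56·1085 + 63·1120 + 102·1037 = 237094; w2·w2 = 56·56 + 63·63 + 102·102 = 17509
λ ≈ 237094/17509 = 13.5413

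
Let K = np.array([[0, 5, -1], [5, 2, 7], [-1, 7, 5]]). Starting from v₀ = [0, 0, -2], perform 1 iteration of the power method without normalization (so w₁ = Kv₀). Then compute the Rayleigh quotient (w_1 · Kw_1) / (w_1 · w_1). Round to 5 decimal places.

8.70667

w1 = Kv₀ = (2, -14, -10)
Kw1 = (-60, -88, -150)
w1·Kw1 = 2·(-60) + (-14)·(-88) + (-10)·(-150) = 2612; w1·w1 = 2·2 + (-14)·(-14) + (-10)·(-10) = 300
λ ≈ 2612/300 = 8.70667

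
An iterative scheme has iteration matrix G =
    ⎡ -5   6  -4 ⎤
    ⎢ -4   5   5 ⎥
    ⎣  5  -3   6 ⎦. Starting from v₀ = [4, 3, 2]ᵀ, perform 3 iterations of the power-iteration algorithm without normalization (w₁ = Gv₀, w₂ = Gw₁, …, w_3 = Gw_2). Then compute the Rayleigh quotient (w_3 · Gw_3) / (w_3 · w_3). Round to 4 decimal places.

w1 = Gv₀ = ((-5)·4 + 6·3 + (-4)·2; (-4)·4 + 5·3 + 5·2; 5·4 + (-3)·3 + 6·2) = (-10, 9, 23)
w2 = Gw1 = ((-5)·(-10) + 6·9 + (-4)·23; (-4)·(-10) + 5·9 + 5·23; 5·(-10) + (-3)·9 + 6·23) = (12, 200, 61)
w3 = Gw2 = (896, 1257, -174)
Gw3 = (3758, 1831, -335)
w3·Gw3 = 896·3758 + 1257·1831 + (-174)·(-335) = 5727025; w3·w3 = 896·896 + 1257·1257 + (-174)·(-174) = 2413141
λ ≈ 5727025/2413141 = 2.3733

2.3733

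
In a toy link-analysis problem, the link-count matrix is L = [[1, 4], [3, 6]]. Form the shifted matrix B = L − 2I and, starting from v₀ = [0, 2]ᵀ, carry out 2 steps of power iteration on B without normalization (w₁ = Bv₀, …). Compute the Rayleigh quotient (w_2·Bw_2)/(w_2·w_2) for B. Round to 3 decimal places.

B = L − 2I has rows (-1, 4); (3, 4)
w1 = Bv₀ = (8, 8)
w2 = Bw1 = (24, 56)
Bw2 = (200, 296)
w2·Bw2 = 21376; w2·w2 = 3712; μ ≈ 21376/3712 = 5.759

μ ≈ 5.759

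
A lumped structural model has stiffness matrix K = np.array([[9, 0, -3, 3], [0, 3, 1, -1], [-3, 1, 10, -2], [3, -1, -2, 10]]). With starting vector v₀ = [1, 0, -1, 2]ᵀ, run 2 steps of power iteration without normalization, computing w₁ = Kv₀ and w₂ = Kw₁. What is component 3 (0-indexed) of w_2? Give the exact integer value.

341

w1 = Kv₀ = (9·1 + 0·0 + (-3)·(-1) + 3·2; 0·1 + 3·0 + 1·(-1) + (-1)·2; (-3)·1 + 1·0 + 10·(-1) + (-2)·2; 3·1 + (-1)·0 + (-2)·(-1) + 10·2) = (18, -3, -17, 25)
w2 = Kw1 = (9·18 + 0·(-3) + (-3)·(-17) + 3·25; 0·18 + 3·(-3) + 1·(-17) + (-1)·25; (-3)·18 + 1·(-3) + 10·(-17) + (-2)·25; 3·18 + (-1)·(-3) + (-2)·(-17) + 10·25) = (288, -51, -277, 341)
The requested component of w2 is 341.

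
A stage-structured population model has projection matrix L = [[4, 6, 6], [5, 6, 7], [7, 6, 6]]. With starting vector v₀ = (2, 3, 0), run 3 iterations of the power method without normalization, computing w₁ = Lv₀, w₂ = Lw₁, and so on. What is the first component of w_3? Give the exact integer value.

8240

w1 = Lv₀ = (26, 28, 32)
w2 = Lw1 = (464, 522, 542)
w3 = Lw2 = (8240, 9246, 9632)
The requested component of w3 is 8240.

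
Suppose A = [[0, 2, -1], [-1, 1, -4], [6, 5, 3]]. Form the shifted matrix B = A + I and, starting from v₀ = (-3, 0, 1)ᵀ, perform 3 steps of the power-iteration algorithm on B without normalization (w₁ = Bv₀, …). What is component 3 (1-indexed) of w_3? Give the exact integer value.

-2

B = A + I has rows (1, 2, -1); (-1, 2, -4); (6, 5, 4)
w1 = Bv₀ = (1·(-3) + 2·0 + (-1)·1; (-1)·(-3) + 2·0 + (-4)·1; 6·(-3) + 5·0 + 4·1) = (-4, -1, -14)
w2 = Bw1 = (1·(-4) + 2·(-1) + (-1)·(-14); (-1)·(-4) + 2·(-1) + (-4)·(-14); 6·(-4) + 5·(-1) + 4·(-14)) = (8, 58, -85)
w3 = Bw2 = (209, 448, -2)
Requested component of w3: -2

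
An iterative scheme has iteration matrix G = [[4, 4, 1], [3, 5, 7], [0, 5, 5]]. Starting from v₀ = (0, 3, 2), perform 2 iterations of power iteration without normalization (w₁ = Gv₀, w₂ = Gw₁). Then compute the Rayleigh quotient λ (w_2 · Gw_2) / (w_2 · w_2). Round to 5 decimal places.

w1 = Gv₀ = (14, 29, 25)
w2 = Gw1 = (197, 362, 270)
Gw2 = (2506, 4291, 3160)
w2·Gw2 = 197·2506 + 362·4291 + 270·3160 = 2900224; w2·w2 = 197·197 + 362·362 + 270·270 = 242753
λ ≈ 2900224/242753 = 11.94722

11.94722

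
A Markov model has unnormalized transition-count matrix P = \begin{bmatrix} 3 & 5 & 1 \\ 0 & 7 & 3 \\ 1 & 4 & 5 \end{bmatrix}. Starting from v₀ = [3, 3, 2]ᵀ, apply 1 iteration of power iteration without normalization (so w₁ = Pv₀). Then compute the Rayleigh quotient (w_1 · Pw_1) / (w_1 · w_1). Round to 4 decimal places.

w1 = Pv₀ = (26, 27, 25)
Pw1 = (238, 264, 259)
w1·Pw1 = 26·238 + 27·264 + 25·259 = 19791; w1·w1 = 26·26 + 27·27 + 25·25 = 2030
λ ≈ 19791/2030 = 9.7493

λ ≈ 9.7493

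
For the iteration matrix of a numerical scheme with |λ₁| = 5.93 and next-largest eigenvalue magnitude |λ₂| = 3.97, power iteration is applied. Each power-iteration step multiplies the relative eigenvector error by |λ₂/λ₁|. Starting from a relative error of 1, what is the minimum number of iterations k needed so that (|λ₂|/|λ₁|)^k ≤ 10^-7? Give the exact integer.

41

|λ₂/λ₁| = 3.97/5.93 = 0.66948
Need k ≥ ln(10^-7) / ln(0.66948) = -16.1181 / -0.4013 ≈ 40.169
Smallest integer k satisfying the bound: 41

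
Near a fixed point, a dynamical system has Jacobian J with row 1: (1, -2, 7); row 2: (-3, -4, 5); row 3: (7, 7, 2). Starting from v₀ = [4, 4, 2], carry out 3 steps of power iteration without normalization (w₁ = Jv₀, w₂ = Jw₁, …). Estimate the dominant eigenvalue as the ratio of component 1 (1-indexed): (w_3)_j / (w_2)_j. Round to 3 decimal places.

0.494

w1 = Jv₀ = (1·4 + (-2)·4 + 7·2; (-3)·4 + (-4)·4 + 5·2; 7·4 + 7·4 + 2·2) = (10, -18, 60)
w2 = Jw1 = (1·10 + (-2)·(-18) + 7·60; (-3)·10 + (-4)·(-18) + 5·60; 7·10 + 7·(-18) + 2·60) = (466, 342, 64)
w3 = Jw2 = (230, -2446, 5784)
Ratio at component: 230 / 466 = 0.494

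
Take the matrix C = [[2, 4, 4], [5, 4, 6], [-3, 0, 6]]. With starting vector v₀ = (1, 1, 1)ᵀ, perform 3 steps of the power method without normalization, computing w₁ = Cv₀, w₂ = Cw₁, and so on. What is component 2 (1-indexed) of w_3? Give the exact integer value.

w1 = Cv₀ = (10, 15, 3)
w2 = Cw1 = (92, 128, -12)
w3 = Cw2 = (648, 900, -348)
The requested component of w3 is 900.

900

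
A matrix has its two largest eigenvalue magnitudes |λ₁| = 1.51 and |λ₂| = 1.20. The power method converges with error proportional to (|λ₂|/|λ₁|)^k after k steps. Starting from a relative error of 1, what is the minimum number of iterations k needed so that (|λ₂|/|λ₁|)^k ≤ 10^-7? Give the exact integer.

71

|λ₂/λ₁| = 1.20/1.51 = 0.79470
Need k ≥ ln(10^-7) / ln(0.79470) = -16.1181 / -0.2298 ≈ 70.143
Smallest integer k satisfying the bound: 71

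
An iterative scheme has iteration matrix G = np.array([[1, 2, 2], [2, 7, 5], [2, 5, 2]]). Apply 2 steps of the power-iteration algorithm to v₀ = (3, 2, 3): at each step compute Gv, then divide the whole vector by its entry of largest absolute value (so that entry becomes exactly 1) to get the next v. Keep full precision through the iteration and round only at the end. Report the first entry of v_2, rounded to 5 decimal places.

Gv0 = (13.000000, 35.000000, 22.000000); divide by 35.000000 → v1 = (0.371429, 1.000000, 0.628571)
Gv1 = (3.628571, 10.885714, 7.000000); divide by 10.885714 → v2 = (0.333333, 1.000000, 0.643045)
Requested entry of v2: 127/381 = 0.33333

0.33333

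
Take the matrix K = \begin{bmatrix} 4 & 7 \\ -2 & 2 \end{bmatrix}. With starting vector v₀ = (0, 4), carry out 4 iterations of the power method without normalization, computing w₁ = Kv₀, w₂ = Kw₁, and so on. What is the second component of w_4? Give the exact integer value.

w1 = Kv₀ = (28, 8)
w2 = Kw1 = (168, -40)
w3 = Kw2 = (392, -416)
w4 = Kw3 = (-1344, -1616)
The requested component of w4 is -1616.

-1616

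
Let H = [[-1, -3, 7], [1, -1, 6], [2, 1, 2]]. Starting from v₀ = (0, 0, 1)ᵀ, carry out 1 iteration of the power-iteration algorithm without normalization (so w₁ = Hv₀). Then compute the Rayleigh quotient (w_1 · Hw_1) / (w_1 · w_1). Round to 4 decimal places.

0.5506

w1 = Hv₀ = ((-1)·0 + (-3)·0 + 7·1; 1·0 + (-1)·0 + 6·1; 2·0 + 1·0 + 2·1) = (7, 6, 2)
Hw1 = (-11, 13, 24)
w1·Hw1 = 7·(-11) + 6·13 + 2·24 = 49; w1·w1 = 7·7 + 6·6 + 2·2 = 89
λ ≈ 49/89 = 0.5506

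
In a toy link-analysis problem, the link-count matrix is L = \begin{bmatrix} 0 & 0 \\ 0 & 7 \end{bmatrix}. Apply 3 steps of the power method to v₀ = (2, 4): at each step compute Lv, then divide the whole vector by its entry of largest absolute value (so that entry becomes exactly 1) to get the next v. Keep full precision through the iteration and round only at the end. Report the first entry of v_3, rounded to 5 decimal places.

0.00000

Lv0 = (0.000000, 28.000000); divide by 28.000000 → v1 = (0.000000, 1.000000)
Lv1 = (0.000000, 7.000000); divide by 7.000000 → v2 = (0.000000, 1.000000)
Lv2 = (0.000000, 7.000000); divide by 7.000000 → v3 = (0.000000, 1.000000)
Requested entry of v3: 0/1372 = 0.00000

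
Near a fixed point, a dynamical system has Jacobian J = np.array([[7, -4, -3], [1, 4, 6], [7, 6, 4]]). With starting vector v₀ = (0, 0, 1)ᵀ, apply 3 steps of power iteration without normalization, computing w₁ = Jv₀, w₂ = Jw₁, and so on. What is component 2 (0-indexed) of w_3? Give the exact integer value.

-5

w1 = Jv₀ = (7·0 + (-4)·0 + (-3)·1; 1·0 + 4·0 + 6·1; 7·0 + 6·0 + 4·1) = (-3, 6, 4)
w2 = Jw1 = (7·(-3) + (-4)·6 + (-3)·4; 1·(-3) + 4·6 + 6·4; 7·(-3) + 6·6 + 4·4) = (-57, 45, 31)
w3 = Jw2 = (-672, 309, -5)
The requested component of w3 is -5.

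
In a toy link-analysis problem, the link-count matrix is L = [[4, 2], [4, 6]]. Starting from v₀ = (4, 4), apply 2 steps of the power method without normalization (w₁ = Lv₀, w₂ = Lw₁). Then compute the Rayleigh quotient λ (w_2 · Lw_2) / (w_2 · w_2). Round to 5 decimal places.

8.03559

w1 = Lv₀ = (24, 40)
w2 = Lw1 = (176, 336)
Lw2 = (1376, 2720)
w2·Lw2 = 176·1376 + 336·2720 = 1156096; w2·w2 = 176·176 + 336·336 = 143872
λ ≈ 1156096/143872 = 8.03559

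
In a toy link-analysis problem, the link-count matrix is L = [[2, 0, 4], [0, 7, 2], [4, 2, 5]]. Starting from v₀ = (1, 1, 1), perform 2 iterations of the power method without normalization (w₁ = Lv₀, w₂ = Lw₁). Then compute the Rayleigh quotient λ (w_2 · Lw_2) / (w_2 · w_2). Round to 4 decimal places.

λ ≈ 9.1213

w1 = Lv₀ = (6, 9, 11)
w2 = Lw1 = (56, 85, 97)
Lw2 = (500, 789, 879)
w2·Lw2 = 56·500 + 85·789 + 97·879 = 180328; w2·w2 = 56·56 + 85·85 + 97·97 = 19770
λ ≈ 180328/19770 = 9.1213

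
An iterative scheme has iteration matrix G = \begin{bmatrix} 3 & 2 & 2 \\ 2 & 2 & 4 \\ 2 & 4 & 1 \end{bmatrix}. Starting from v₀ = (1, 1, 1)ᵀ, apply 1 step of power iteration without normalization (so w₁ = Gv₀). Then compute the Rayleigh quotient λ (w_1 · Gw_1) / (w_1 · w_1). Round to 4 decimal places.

w1 = Gv₀ = (3·1 + 2·1 + 2·1; 2·1 + 2·1 + 4·1; 2·1 + 4·1 + 1·1) = (7, 8, 7)
Gw1 = (51, 58, 53)
w1·Gw1 = 7·51 + 8·58 + 7·53 = 1192; w1·w1 = 7·7 + 8·8 + 7·7 = 162
λ ≈ 1192/162 = 7.3580

λ ≈ 7.3580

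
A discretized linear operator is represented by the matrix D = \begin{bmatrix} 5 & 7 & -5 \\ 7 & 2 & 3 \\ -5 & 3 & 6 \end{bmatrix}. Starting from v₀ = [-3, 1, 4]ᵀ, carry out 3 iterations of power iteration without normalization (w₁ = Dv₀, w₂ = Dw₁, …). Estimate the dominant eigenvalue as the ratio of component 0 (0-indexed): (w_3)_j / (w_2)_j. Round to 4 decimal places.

11.1228

w1 = Dv₀ = (5·(-3) + 7·1 + (-5)·4; 7·(-3) + 2·1 + 3·4; (-5)·(-3) + 3·1 + 6·4) = (-28, -7, 42)
w2 = Dw1 = (5·(-28) + 7·(-7) + (-5)·42; 7·(-28) + 2·(-7) + 3·42; (-5)·(-28) + 3·(-7) + 6·42) = (-399, -84, 371)
w3 = Dw2 = (-4438, -1848, 3969)
Ratio at component: -4438 / -399 = 11.1228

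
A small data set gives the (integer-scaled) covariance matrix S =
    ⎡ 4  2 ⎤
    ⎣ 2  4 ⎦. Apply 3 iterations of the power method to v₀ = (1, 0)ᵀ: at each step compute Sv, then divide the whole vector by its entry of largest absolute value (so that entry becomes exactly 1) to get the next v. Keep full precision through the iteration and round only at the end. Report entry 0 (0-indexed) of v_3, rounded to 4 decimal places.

1.0000

Sv0 = (4.00000, 2.00000); divide by 4.00000 → v1 = (1.00000, 0.50000)
Sv1 = (5.00000, 4.00000); divide by 5.00000 → v2 = (1.00000, 0.80000)
Sv2 = (5.60000, 5.20000); divide by 5.60000 → v3 = (1.00000, 0.92857)
Requested entry of v3: 112/112 = 1.0000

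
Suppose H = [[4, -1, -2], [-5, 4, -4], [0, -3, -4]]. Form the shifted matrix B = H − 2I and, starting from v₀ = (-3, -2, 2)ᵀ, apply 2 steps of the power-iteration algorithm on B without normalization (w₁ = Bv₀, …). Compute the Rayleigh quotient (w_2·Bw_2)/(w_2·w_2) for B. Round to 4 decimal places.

B = H − 2I has rows (2, -1, -2); (-5, 2, -4); (0, -3, -6)
w1 = Bv₀ = (2·(-3) + (-1)·(-2) + (-2)·2; (-5)·(-3) + 2·(-2) + (-4)·2; 0·(-3) + (-3)·(-2) + (-6)·2) = (-8, 3, -6)
w2 = Bw1 = (2·(-8) + (-1)·3 + (-2)·(-6); (-5)·(-8) + 2·3 + (-4)·(-6); 0·(-8) + (-3)·3 + (-6)·(-6)) = (-7, 70, 27)
Bw2 = (-138, 67, -372)
w2·Bw2 = -4388; w2·w2 = 5678; μ ≈ -4388/5678 = -0.7728

μ ≈ -0.7728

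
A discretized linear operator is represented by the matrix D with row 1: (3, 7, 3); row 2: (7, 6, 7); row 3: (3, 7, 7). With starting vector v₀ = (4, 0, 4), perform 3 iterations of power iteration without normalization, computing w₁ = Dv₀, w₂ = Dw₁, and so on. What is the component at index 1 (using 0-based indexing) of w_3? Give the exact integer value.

14000

w1 = Dv₀ = (3·4 + 7·0 + 3·4; 7·4 + 6·0 + 7·4; 3·4 + 7·0 + 7·4) = (24, 56, 40)
w2 = Dw1 = (3·24 + 7·56 + 3·40; 7·24 + 6·56 + 7·40; 3·24 + 7·56 + 7·40) = (584, 784, 744)
w3 = Dw2 = (9472, 14000, 12448)
The requested component of w3 is 14000.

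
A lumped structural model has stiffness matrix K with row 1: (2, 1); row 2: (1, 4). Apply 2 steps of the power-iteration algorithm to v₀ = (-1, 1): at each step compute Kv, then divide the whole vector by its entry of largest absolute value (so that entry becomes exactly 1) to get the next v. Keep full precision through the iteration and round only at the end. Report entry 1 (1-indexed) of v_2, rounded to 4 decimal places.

Kv0 = (-1.00000, 3.00000); divide by 3.00000 → v1 = (-0.33333, 1.00000)
Kv1 = (0.33333, 3.66667); divide by 3.66667 → v2 = (0.09091, 1.00000)
Requested entry of v2: 1/11 = 0.0909

0.0909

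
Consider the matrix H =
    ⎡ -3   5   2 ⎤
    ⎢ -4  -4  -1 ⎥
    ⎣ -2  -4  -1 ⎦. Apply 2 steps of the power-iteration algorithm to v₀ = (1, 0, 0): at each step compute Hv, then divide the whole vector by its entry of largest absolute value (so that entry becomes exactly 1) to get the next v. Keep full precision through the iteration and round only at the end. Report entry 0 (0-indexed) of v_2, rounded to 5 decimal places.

-0.50000

Hv0 = (-3.000000, -4.000000, -2.000000); divide by -4.000000 → v1 = (0.750000, 1.000000, 0.500000)
Hv1 = (3.750000, -7.500000, -6.000000); divide by -7.500000 → v2 = (-0.500000, 1.000000, 0.800000)
Requested entry of v2: -15/30 = -0.50000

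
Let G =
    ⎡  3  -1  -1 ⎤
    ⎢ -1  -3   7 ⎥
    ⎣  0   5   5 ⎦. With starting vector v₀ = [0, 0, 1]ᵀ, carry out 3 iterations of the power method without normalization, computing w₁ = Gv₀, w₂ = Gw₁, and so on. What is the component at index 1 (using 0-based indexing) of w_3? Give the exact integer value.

w1 = Gv₀ = (3·0 + (-1)·0 + (-1)·1; (-1)·0 + (-3)·0 + 7·1; 0·0 + 5·0 + 5·1) = (-1, 7, 5)
w2 = Gw1 = (3·(-1) + (-1)·7 + (-1)·5; (-1)·(-1) + (-3)·7 + 7·5; 0·(-1) + 5·7 + 5·5) = (-15, 15, 60)
w3 = Gw2 = (-120, 390, 375)
The requested component of w3 is 390.

390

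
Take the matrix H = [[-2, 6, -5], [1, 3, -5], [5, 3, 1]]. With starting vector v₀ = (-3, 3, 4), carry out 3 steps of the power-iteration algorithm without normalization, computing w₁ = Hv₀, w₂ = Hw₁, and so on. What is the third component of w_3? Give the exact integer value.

-518

w1 = Hv₀ = ((-2)·(-3) + 6·3 + (-5)·4; 1·(-3) + 3·3 + (-5)·4; 5·(-3) + 3·3 + 1·4) = (4, -14, -2)
w2 = Hw1 = ((-2)·4 + 6·(-14) + (-5)·(-2); 1·4 + 3·(-14) + (-5)·(-2); 5·4 + 3·(-14) + 1·(-2)) = (-82, -28, -24)
w3 = Hw2 = (116, -46, -518)
The requested component of w3 is -518.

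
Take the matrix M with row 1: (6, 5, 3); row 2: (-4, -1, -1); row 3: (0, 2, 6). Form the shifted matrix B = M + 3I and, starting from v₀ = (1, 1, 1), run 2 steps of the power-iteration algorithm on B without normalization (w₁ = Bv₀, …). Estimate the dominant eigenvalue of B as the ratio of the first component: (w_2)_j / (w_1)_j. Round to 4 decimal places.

B = M + 3I has rows (9, 5, 3); (-4, 2, -1); (0, 2, 9)
w1 = Bv₀ = (9·1 + 5·1 + 3·1; (-4)·1 + 2·1 + (-1)·1; 0·1 + 2·1 + 9·1) = (17, -3, 11)
w2 = Bw1 = (9·17 + 5·(-3) + 3·11; (-4)·17 + 2·(-3) + (-1)·11; 0·17 + 2·(-3) + 9·11) = (171, -85, 93)
Ratio: 171/17 = 10.0588

μ ≈ 10.0588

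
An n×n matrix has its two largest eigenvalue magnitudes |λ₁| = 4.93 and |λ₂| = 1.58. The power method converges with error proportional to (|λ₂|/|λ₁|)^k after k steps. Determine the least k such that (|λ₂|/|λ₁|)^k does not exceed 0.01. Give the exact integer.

|λ₂/λ₁| = 1.58/4.93 = 0.32049
Need k ≥ ln(0.01) / ln(0.32049) = -4.6052 / -1.1379 ≈ 4.047
Smallest integer k satisfying the bound: 5

5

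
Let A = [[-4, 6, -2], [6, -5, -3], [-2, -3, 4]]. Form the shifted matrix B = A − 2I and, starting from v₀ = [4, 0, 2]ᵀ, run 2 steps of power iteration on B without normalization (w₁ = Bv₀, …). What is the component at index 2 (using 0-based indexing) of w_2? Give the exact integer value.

B = A − 2I has rows (-6, 6, -2); (6, -7, -3); (-2, -3, 2)
w1 = Bv₀ = ((-6)·4 + 6·0 + (-2)·2; 6·4 + (-7)·0 + (-3)·2; (-2)·4 + (-3)·0 + 2·2) = (-28, 18, -4)
w2 = Bw1 = ((-6)·(-28) + 6·18 + (-2)·(-4); 6·(-28) + (-7)·18 + (-3)·(-4); (-2)·(-28) + (-3)·18 + 2·(-4)) = (284, -282, -6)
Requested component of w2: -6

-6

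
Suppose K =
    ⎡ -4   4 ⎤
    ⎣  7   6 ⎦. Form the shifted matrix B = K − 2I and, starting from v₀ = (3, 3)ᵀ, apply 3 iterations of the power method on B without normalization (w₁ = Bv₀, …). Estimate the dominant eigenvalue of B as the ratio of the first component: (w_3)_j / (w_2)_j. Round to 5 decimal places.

B = K − 2I has rows (-6, 4); (7, 4)
w1 = Bv₀ = ((-6)·3 + 4·3; 7·3 + 4·3) = (-6, 33)
w2 = Bw1 = ((-6)·(-6) + 4·33; 7·(-6) + 4·33) = (168, 90)
w3 = Bw2 = (-648, 1536)
Ratio: -648/168 = -3.85714

μ ≈ -3.85714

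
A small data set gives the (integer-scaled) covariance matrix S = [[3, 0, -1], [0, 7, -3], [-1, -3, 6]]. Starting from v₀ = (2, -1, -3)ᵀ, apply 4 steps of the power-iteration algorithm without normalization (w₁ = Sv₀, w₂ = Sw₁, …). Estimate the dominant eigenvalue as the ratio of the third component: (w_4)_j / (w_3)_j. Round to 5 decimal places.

w1 = Sv₀ = (3·2 + 0·(-1) + (-1)·(-3); 0·2 + 7·(-1) + (-3)·(-3); (-1)·2 + (-3)·(-1) + 6·(-3)) = (9, 2, -17)
w2 = Sw1 = (3·9 + 0·2 + (-1)·(-17); 0·9 + 7·2 + (-3)·(-17); (-1)·9 + (-3)·2 + 6·(-17)) = (44, 65, -117)
w3 = Sw2 = (249, 806, -941)
w4 = Sw3 = (1688, 8465, -8313)
Ratio at component: -8313 / -941 = 8.83422

λ ≈ 8.83422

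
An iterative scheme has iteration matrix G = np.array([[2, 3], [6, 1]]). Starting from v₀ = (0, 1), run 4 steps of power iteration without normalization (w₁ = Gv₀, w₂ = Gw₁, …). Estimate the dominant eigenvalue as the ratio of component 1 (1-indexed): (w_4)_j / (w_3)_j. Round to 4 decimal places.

w1 = Gv₀ = (2·0 + 3·1; 6·0 + 1·1) = (3, 1)
w2 = Gw1 = (2·3 + 3·1; 6·3 + 1·1) = (9, 19)
w3 = Gw2 = (75, 73)
w4 = Gw3 = (369, 523)
Ratio at component: 369 / 75 = 4.9200

λ ≈ 4.9200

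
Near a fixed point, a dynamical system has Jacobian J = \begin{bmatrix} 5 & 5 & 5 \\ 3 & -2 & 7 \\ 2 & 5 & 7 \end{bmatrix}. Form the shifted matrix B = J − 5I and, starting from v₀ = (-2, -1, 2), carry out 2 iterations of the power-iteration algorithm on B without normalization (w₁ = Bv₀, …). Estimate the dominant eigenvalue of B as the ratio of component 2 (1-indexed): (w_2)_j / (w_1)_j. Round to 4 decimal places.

-8.3333

B = J − 5I has rows (0, 5, 5); (3, -7, 7); (2, 5, 2)
w1 = Bv₀ = (0·(-2) + 5·(-1) + 5·2; 3·(-2) + (-7)·(-1) + 7·2; 2·(-2) + 5·(-1) + 2·2) = (5, 15, -5)
w2 = Bw1 = (0·5 + 5·15 + 5·(-5); 3·5 + (-7)·15 + 7·(-5); 2·5 + 5·15 + 2·(-5)) = (50, -125, 75)
Ratio: -125/15 = -8.3333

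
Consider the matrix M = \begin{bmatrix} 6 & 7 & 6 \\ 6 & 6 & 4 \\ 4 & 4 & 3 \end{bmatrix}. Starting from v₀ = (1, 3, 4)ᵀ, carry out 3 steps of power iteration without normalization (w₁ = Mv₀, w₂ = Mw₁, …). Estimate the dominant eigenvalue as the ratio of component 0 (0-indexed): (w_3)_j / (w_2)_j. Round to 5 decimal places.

w1 = Mv₀ = (51, 40, 28)
w2 = Mw1 = (754, 658, 448)
w3 = Mw2 = (11818, 10264, 6992)
Ratio at component: 11818 / 754 = 15.67374

λ ≈ 15.67374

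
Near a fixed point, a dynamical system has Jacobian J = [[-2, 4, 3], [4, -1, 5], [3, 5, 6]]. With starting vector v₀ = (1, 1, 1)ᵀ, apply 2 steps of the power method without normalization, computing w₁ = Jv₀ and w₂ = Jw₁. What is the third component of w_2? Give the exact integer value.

w1 = Jv₀ = ((-2)·1 + 4·1 + 3·1; 4·1 + (-1)·1 + 5·1; 3·1 + 5·1 + 6·1) = (5, 8, 14)
w2 = Jw1 = ((-2)·5 + 4·8 + 3·14; 4·5 + (-1)·8 + 5·14; 3·5 + 5·8 + 6·14) = (64, 82, 139)
The requested component of w2 is 139.

139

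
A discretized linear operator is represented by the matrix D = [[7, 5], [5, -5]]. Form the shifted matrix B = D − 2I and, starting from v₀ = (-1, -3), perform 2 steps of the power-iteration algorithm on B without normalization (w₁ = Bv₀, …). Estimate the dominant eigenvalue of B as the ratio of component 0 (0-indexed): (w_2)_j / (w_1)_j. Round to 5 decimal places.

1.00000

B = D − 2I has rows (5, 5); (5, -7)
w1 = Bv₀ = (-20, 16)
w2 = Bw1 = (-20, -212)
Ratio: -20/-20 = 1.00000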